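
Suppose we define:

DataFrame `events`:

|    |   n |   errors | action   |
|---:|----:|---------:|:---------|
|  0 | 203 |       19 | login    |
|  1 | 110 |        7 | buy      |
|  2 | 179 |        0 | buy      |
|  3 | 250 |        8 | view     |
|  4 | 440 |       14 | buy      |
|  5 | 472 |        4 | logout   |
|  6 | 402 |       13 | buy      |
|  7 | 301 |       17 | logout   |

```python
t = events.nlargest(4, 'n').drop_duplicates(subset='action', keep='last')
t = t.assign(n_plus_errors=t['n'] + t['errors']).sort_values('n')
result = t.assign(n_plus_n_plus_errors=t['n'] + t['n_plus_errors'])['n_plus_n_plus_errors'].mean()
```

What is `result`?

take 4 rows with largest n:
     n  errors  action
5  472       4  logout
4  440      14     buy
6  402      13     buy
7  301      17  logout
drop duplicate action (keep=last):
     n  errors  action
6  402      13     buy
7  301      17  logout
add column n_plus_errors = t['n'] + t['errors']:
     n  errors  action  n_plus_errors
6  402      13     buy            415
7  301      17  logout            318
sort by n:
     n  errors  action  n_plus_errors
7  301      17  logout            318
6  402      13     buy            415
add column n_plus_n_plus_errors = t['n'] + t['n_plus_errors']:
     n  errors  action  n_plus_errors  n_plus_n_plus_errors
7  301      17  logout            318                   619
6  402      13     buy            415                   817
Taking the mean of column 'n_plus_n_plus_errors' gives 718.0.

718.0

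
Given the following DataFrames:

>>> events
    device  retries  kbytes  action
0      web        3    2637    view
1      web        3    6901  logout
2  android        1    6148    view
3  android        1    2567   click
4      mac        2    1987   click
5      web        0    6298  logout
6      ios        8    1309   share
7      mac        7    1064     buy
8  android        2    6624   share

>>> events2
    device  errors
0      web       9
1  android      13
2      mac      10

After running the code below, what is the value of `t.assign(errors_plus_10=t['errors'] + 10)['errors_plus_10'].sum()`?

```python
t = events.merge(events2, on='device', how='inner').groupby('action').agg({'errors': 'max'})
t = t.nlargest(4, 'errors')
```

merge on 'device' (how='inner') → 8 rows:
    device  retries  kbytes  action  errors
0      web        3    2637    view       9
1      web        3    6901  logout       9
2  android        1    6148    view      13
3  android        1    2567   click      13
4      mac        2    1987   click      10
5      web        0    6298  logout       9
6      mac        7    1064     buy      10
7  android        2    6624   share      13
group by action, max of errors:
        errors
action        
buy         10
click       13
logout       9
share       13
view        13
take 4 rows with largest errors:
        errors
action        
click       13
share       13
view        13
buy         10
add column errors_plus_10 = t['errors'] + 10:
        errors  errors_plus_10
action                        
click       13              23
share       13              23
view        13              23
buy         10              20

89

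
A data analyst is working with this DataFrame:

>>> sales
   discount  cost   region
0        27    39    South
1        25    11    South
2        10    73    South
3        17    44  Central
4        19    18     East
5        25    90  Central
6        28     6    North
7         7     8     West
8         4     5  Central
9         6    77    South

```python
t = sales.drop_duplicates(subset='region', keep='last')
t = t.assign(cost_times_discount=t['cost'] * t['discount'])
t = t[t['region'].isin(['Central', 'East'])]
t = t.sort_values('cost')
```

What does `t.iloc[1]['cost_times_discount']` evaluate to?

342

drop duplicate region (keep=last):
   discount  cost   region
4        19    18     East
6        28     6    North
7         7     8     West
8         4     5  Central
9         6    77    South
add column cost_times_discount = t['cost'] * t['discount']:
   discount  cost   region  cost_times_discount
4        19    18     East                  342
6        28     6    North                  168
7         7     8     West                   56
8         4     5  Central                   20
9         6    77    South                  462
filter rows where region in ['Central', 'East']:
   discount  cost   region  cost_times_discount
4        19    18     East                  342
8         4     5  Central                   20
sort by cost:
   discount  cost   region  cost_times_discount
8         4     5  Central                   20
4        19    18     East                  342
Then the value at position 1, column 'cost_times_discount': 342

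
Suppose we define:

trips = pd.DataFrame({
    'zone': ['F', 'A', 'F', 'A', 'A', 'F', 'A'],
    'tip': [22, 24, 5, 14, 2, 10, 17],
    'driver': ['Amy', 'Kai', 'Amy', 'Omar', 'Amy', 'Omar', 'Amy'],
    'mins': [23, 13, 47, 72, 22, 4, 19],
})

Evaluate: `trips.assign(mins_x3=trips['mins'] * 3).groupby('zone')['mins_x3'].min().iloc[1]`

12

add column mins_x3 = trips['mins'] * 3:
  zone  tip driver  mins  mins_x3
0    F   22    Amy    23       69
1    A   24    Kai    13       39
2    F    5    Amy    47      141
3    A   14   Omar    72      216
4    A    2    Amy    22       66
5    F   10   Omar     4       12
6    A   17    Amy    19       57
group by zone, min of mins_x3:
zone
A    39
F    12
Name: mins_x3, dtype: int64
Then the value at position 1: 12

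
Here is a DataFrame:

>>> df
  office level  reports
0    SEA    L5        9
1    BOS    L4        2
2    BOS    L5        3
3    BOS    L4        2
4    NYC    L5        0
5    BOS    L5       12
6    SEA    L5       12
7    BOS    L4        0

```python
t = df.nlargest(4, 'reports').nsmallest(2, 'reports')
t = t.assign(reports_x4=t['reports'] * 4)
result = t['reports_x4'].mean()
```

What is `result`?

take 4 rows with largest reports:
  office level  reports
5    BOS    L5       12
6    SEA    L5       12
0    SEA    L5        9
2    BOS    L5        3
take 2 rows with smallest reports:
  office level  reports
2    BOS    L5        3
0    SEA    L5        9
add column reports_x4 = t['reports'] * 4:
  office level  reports  reports_x4
2    BOS    L5        3          12
0    SEA    L5        9          36
Reading off the mean of column 'reports_x4', we get 24.0.

24.0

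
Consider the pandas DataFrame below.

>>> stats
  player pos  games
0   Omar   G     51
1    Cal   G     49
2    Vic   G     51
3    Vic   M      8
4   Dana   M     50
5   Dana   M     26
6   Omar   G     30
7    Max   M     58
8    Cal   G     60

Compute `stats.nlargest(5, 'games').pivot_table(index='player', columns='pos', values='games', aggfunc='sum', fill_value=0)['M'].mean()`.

21.6

take 5 rows with largest games:
  player pos  games
8    Cal   G     60
7    Max   M     58
0   Omar   G     51
2    Vic   G     51
4   Dana   M     50
pivot: rows=player, cols=pos, sum(games):
pos      G   M
player        
Cal     60   0
Dana     0  50
Max      0  58
Omar    51   0
Vic     51   0
Taking the mean of column 'M' gives 21.6.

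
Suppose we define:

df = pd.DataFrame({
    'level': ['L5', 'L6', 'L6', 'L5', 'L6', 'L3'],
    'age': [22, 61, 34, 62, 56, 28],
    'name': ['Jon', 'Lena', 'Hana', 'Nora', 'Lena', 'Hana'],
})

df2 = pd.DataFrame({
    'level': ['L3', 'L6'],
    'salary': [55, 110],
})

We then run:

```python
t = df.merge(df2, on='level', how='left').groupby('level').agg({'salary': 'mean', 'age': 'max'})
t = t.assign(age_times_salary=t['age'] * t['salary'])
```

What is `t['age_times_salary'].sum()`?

merge on 'level' (how='left') → 6 rows:
  level  age  name  salary
0    L5   22   Jon     NaN
1    L6   61  Lena   110.0
2    L6   34  Hana   110.0
3    L5   62  Nora     NaN
4    L6   56  Lena   110.0
5    L3   28  Hana    55.0
group by level: mean(salary), max(age):
       salary  age
level             
L3       55.0   28
L5        NaN   62
L6      110.0   61
add column age_times_salary = t['age'] * t['salary']:
       salary  age  age_times_salary
level                               
L3       55.0   28            1540.0
L5        NaN   62               NaN
L6      110.0   61            6710.0
Reading off the sum of column 'age_times_salary', we get 8250.0.

8250.0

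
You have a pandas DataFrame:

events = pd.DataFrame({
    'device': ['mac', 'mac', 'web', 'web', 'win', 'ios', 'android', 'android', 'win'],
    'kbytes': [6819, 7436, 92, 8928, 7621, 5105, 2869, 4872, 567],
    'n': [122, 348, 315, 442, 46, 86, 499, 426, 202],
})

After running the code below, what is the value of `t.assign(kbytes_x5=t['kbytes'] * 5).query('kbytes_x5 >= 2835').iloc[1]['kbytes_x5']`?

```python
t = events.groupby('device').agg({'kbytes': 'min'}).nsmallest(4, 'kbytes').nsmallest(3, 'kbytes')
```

group by device, min of kbytes:
         kbytes
device         
android    2869
ios        5105
mac        6819
web          92
win         567
take 4 rows with smallest kbytes:
         kbytes
device         
web          92
win         567
android    2869
ios        5105
take 3 rows with smallest kbytes:
         kbytes
device         
web          92
win         567
android    2869
add column kbytes_x5 = t['kbytes'] * 5:
         kbytes  kbytes_x5
device                    
web          92        460
win         567       2835
android    2869      14345
filter rows where kbytes_x5 >= 2835:
         kbytes  kbytes_x5
device                    
win         567       2835
android    2869      14345
Then the value at position 1, column 'kbytes_x5': 14345

14345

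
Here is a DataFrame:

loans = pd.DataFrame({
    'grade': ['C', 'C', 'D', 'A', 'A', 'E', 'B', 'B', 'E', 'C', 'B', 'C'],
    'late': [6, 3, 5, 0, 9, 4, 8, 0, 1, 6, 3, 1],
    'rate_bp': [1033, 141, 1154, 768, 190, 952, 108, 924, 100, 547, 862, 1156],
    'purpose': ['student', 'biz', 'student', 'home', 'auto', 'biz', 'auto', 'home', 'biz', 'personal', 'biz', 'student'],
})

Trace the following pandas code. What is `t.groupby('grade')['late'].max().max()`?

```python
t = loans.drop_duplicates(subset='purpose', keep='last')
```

drop duplicate purpose (keep=last):
   grade  late  rate_bp   purpose
6      B     8      108      auto
7      B     0      924      home
9      C     6      547  personal
10     B     3      862       biz
11     C     1     1156   student
group by grade, max of late:
grade
B    8
C    6
Name: late, dtype: int64
The max of the resulting series is 8.

8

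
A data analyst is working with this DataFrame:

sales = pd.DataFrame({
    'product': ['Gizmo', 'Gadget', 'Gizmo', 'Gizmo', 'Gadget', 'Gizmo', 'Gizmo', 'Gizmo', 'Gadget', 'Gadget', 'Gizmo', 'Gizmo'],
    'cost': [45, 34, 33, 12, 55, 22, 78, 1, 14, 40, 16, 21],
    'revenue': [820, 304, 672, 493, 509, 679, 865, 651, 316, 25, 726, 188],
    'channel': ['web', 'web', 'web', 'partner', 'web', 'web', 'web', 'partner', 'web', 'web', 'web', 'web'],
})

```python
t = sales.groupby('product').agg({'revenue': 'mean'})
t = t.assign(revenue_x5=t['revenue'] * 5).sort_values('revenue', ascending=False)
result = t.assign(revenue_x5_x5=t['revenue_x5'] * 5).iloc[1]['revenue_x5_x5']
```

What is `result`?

7212.5

group by product, mean of revenue:
         revenue
product         
Gadget    288.50
Gizmo     636.75
add column revenue_x5 = t['revenue'] * 5:
         revenue  revenue_x5
product                     
Gadget    288.50     1442.50
Gizmo     636.75     3183.75
sort by revenue descending:
         revenue  revenue_x5
product                     
Gizmo     636.75     3183.75
Gadget    288.50     1442.50
add column revenue_x5_x5 = t['revenue_x5'] * 5:
         revenue  revenue_x5  revenue_x5_x5
product                                    
Gizmo     636.75     3183.75       15918.75
Gadget    288.50     1442.50        7212.50
So iloc[1]['revenue_x5_x5'] = 7212.5.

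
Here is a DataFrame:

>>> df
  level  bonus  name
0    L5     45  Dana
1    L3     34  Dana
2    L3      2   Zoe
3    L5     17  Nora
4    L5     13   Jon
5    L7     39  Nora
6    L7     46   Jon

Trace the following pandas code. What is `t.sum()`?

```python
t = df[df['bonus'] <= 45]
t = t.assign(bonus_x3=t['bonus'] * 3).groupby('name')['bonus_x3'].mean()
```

247.5

filter rows where bonus <= 45:
  level  bonus  name
0    L5     45  Dana
1    L3     34  Dana
2    L3      2   Zoe
3    L5     17  Nora
4    L5     13   Jon
5    L7     39  Nora
add column bonus_x3 = t['bonus'] * 3:
  level  bonus  name  bonus_x3
0    L5     45  Dana       135
1    L3     34  Dana       102
2    L3      2   Zoe         6
3    L5     17  Nora        51
4    L5     13   Jon        39
5    L7     39  Nora       117
group by name, mean of bonus_x3:
name
Dana    118.5
Jon      39.0
Nora     84.0
Zoe       6.0
Name: bonus_x3, dtype: float64
Taking the sum of the resulting series gives 247.5.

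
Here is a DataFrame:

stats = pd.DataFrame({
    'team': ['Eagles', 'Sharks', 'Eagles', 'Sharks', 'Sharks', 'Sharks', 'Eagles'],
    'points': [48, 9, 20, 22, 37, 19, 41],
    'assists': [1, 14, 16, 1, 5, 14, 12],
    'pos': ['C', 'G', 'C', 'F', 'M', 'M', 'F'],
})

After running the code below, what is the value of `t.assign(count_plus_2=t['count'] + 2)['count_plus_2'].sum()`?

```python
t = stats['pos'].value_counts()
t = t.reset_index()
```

value_counts of pos:
pos
C    2
F    2
M    2
G    1
Name: count, dtype: int64
reset_index():
  pos  count
0   C      2
1   F      2
2   M      2
3   G      1
add column count_plus_2 = t['count'] + 2:
  pos  count  count_plus_2
0   C      2             4
1   F      2             4
2   M      2             4
3   G      1             3
The sum of column 'count_plus_2' is 15.

15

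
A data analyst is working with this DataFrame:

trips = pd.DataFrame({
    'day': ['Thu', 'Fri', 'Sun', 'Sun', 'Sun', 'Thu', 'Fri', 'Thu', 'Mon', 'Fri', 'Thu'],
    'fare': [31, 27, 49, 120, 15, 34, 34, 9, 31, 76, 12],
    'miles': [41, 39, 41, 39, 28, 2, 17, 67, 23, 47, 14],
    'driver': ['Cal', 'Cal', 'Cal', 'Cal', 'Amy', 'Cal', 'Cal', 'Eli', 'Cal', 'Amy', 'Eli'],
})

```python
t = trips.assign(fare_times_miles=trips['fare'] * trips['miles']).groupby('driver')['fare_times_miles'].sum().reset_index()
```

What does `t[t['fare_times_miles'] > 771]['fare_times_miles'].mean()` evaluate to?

add column fare_times_miles = trips['fare'] * trips['miles']:
    day  fare  miles driver  fare_times_miles
0   Thu    31     41    Cal              1271
1   Fri    27     39    Cal              1053
2   Sun    49     41    Cal              2009
3   Sun   120     39    Cal              4680
4   Sun    15     28    Amy               420
5   Thu    34      2    Cal                68
6   Fri    34     17    Cal               578
7   Thu     9     67    Eli               603
8   Mon    31     23    Cal               713
9   Fri    76     47    Amy              3572
10  Thu    12     14    Eli               168
group by driver, sum of fare_times_miles:
driver
Amy     3992
Cal    10372
Eli      771
Name: fare_times_miles, dtype: int64
reset_index():
  driver  fare_times_miles
0    Amy              3992
1    Cal             10372
2    Eli               771
filter rows where fare_times_miles > 771:
  driver  fare_times_miles
0    Amy              3992
1    Cal             10372
Reading off the mean of column 'fare_times_miles', we get 7182.0.

7182.0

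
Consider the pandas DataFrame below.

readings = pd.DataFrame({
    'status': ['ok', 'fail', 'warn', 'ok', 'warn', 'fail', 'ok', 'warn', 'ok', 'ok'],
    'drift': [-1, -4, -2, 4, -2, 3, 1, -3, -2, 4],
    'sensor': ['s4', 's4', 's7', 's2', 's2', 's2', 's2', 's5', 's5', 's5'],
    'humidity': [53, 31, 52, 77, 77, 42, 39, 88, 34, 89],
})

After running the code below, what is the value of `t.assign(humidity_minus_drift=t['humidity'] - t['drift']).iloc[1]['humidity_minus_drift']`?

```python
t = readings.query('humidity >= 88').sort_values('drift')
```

85

filter rows where humidity >= 88:
  status  drift sensor  humidity
7   warn     -3     s5        88
9     ok      4     s5        89
sort by drift:
  status  drift sensor  humidity
7   warn     -3     s5        88
9     ok      4     s5        89
add column humidity_minus_drift = t['humidity'] - t['drift']:
  status  drift sensor  humidity  humidity_minus_drift
7   warn     -3     s5        88                    91
9     ok      4     s5        89                    85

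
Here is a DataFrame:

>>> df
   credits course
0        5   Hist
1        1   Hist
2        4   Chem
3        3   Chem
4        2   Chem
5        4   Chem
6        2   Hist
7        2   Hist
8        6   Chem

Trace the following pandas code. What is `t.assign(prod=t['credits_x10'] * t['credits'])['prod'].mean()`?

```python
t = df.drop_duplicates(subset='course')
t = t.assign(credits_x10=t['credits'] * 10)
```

drop duplicate course (keep=first):
   credits course
0        5   Hist
2        4   Chem
add column credits_x10 = t['credits'] * 10:
   credits course  credits_x10
0        5   Hist           50
2        4   Chem           40
add column prod = t['credits_x10'] * t['credits']:
   credits course  credits_x10  prod
0        5   Hist           50   250
2        4   Chem           40   160
Then the mean of column 'prod': 205.0

205.0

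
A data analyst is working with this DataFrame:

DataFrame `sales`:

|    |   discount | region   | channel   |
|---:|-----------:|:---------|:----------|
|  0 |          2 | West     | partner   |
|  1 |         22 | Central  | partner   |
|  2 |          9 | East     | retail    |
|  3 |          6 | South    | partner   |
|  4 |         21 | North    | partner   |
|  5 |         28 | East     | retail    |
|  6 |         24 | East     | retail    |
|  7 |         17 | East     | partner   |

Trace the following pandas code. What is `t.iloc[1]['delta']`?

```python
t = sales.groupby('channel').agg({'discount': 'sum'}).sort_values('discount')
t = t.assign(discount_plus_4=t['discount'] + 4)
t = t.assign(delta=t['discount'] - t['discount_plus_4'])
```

group by channel, sum of discount:
         discount
channel          
partner        68
retail         61
sort by discount:
         discount
channel          
retail         61
partner        68
add column discount_plus_4 = t['discount'] + 4:
         discount  discount_plus_4
channel                           
retail         61               65
partner        68               72
add column delta = t['discount'] - t['discount_plus_4']:
         discount  discount_plus_4  delta
channel                                  
retail         61               65     -4
partner        68               72     -4
value at position 1, column 'delta' → -4

-4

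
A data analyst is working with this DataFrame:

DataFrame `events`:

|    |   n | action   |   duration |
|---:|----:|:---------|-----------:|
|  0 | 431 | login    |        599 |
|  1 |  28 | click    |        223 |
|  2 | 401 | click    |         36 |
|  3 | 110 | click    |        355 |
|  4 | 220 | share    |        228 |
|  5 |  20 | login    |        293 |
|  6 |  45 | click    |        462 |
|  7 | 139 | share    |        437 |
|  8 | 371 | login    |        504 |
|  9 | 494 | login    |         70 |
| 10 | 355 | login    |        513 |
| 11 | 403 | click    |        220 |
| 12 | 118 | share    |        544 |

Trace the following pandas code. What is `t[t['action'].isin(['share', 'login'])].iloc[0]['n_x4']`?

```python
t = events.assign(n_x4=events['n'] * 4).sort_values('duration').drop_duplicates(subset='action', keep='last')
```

472

add column n_x4 = events['n'] * 4:
      n action  duration  n_x4
0   431  login       599  1724
1    28  click       223   112
2   401  click        36  1604
3   110  click       355   440
4   220  share       228   880
5    20  login       293    80
6    45  click       462   180
7   139  share       437   556
8   371  login       504  1484
9   494  login        70  1976
10  355  login       513  1420
11  403  click       220  1612
12  118  share       544   472
sort by duration:
      n action  duration  n_x4
2   401  click        36  1604
9   494  login        70  1976
11  403  click       220  1612
1    28  click       223   112
4   220  share       228   880
5    20  login       293    80
3   110  click       355   440
7   139  share       437   556
6    45  click       462   180
8   371  login       504  1484
10  355  login       513  1420
12  118  share       544   472
0   431  login       599  1724
drop duplicate action (keep=last):
      n action  duration  n_x4
6    45  click       462   180
12  118  share       544   472
0   431  login       599  1724
filter rows where action in ['share', 'login']:
      n action  duration  n_x4
12  118  share       544   472
0   431  login       599  1724
So iloc[0]['n_x4'] = 472.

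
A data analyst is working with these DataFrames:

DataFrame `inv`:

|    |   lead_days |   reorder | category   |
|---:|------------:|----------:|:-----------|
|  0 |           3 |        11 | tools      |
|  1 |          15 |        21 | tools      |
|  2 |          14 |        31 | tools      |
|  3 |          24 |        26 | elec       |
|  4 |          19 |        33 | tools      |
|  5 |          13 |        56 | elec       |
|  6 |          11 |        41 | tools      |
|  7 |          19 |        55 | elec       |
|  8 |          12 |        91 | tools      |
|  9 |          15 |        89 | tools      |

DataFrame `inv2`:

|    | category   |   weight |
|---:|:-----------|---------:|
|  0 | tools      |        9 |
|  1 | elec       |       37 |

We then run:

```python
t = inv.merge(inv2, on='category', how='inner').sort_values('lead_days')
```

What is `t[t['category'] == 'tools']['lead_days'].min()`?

3

merge on 'category' (how='inner') → 10 rows:
   lead_days  reorder category  weight
0          3       11    tools       9
1         15       21    tools       9
2         14       31    tools       9
3         24       26     elec      37
4         19       33    tools       9
5         13       56     elec      37
6         11       41    tools       9
7         19       55     elec      37
8         12       91    tools       9
9         15       89    tools       9
sort by lead_days:
   lead_days  reorder category  weight
0          3       11    tools       9
6         11       41    tools       9
8         12       91    tools       9
5         13       56     elec      37
2         14       31    tools       9
1         15       21    tools       9
9         15       89    tools       9
4         19       33    tools       9
7         19       55     elec      37
3         24       26     elec      37
filter rows where category == 'tools':
   lead_days  reorder category  weight
0          3       11    tools       9
6         11       41    tools       9
8         12       91    tools       9
2         14       31    tools       9
1         15       21    tools       9
9         15       89    tools       9
4         19       33    tools       9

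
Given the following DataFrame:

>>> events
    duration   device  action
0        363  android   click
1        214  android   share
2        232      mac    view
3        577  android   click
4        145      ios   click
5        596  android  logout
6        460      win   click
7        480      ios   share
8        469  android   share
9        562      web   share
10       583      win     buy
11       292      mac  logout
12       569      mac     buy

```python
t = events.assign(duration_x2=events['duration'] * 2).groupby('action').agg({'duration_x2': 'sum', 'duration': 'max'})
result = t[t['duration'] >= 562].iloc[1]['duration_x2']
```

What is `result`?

3090

add column duration_x2 = events['duration'] * 2:
    duration   device  action  duration_x2
0        363  android   click          726
1        214  android   share          428
2        232      mac    view          464
3        577  android   click         1154
4        145      ios   click          290
5        596  android  logout         1192
6        460      win   click          920
7        480      ios   share          960
8        469  android   share          938
9        562      web   share         1124
10       583      win     buy         1166
11       292      mac  logout          584
12       569      mac     buy         1138
group by action: sum(duration_x2), max(duration):
        duration_x2  duration
action                       
buy            2304       583
click          3090       577
logout         1776       596
share          3450       562
view            464       232
filter rows where duration >= 562:
        duration_x2  duration
action                       
buy            2304       583
click          3090       577
logout         1776       596
share          3450       562
The value at position 1, column 'duration_x2' is 3090.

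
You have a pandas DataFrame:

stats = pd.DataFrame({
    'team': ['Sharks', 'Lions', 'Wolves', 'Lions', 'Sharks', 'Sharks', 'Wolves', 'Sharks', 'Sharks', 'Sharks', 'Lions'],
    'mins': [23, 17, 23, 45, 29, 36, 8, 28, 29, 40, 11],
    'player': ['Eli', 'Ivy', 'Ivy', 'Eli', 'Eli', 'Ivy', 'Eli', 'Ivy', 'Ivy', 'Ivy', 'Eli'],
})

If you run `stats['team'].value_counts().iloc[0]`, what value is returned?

value_counts of team:
team
Sharks    6
Lions     3
Wolves    2
Name: count, dtype: int64

6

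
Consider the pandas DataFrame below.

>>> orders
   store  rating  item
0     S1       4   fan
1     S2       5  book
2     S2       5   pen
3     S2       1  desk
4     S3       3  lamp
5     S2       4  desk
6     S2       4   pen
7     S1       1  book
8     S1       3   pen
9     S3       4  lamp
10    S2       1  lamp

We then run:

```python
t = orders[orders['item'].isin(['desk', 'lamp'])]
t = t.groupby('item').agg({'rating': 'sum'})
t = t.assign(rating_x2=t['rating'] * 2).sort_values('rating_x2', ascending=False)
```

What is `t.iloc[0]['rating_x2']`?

filter rows where item in ['desk', 'lamp']:
   store  rating  item
3     S2       1  desk
4     S3       3  lamp
5     S2       4  desk
9     S3       4  lamp
10    S2       1  lamp
group by item, sum of rating:
      rating
item        
desk       5
lamp       8
add column rating_x2 = t['rating'] * 2:
      rating  rating_x2
item                   
desk       5         10
lamp       8         16
sort by rating_x2 descending:
      rating  rating_x2
item                   
lamp       8         16
desk       5         10
Reading off the value at position 0, column 'rating_x2', we get 16.

16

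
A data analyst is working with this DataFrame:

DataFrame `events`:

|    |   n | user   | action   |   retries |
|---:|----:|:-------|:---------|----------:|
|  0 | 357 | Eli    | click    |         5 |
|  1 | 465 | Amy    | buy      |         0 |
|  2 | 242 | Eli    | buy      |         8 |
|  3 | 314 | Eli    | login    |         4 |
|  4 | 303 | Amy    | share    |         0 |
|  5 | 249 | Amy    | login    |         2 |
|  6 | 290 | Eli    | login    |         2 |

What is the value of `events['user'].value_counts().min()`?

value_counts of user:
user
Eli    4
Amy    3
Name: count, dtype: int64
min of the resulting series → 3

3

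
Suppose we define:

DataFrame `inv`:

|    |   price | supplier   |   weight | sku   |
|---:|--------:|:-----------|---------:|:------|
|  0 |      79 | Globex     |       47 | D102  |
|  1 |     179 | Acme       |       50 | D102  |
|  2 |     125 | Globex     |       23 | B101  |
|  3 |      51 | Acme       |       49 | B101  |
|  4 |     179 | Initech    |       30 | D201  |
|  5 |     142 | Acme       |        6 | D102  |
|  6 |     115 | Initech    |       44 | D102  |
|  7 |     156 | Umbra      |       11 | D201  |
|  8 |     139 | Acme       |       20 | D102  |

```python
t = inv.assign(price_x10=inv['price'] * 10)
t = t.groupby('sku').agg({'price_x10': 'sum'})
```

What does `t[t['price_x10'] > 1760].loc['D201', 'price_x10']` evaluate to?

3350

add column price_x10 = inv['price'] * 10:
   price supplier  weight   sku  price_x10
0     79   Globex      47  D102        790
1    179     Acme      50  D102       1790
2    125   Globex      23  B101       1250
3     51     Acme      49  B101        510
4    179  Initech      30  D201       1790
5    142     Acme       6  D102       1420
6    115  Initech      44  D102       1150
7    156    Umbra      11  D201       1560
8    139     Acme      20  D102       1390
group by sku, sum of price_x10:
      price_x10
sku            
B101       1760
D102       6540
D201       3350
filter rows where price_x10 > 1760:
      price_x10
sku            
D102       6540
D201       3350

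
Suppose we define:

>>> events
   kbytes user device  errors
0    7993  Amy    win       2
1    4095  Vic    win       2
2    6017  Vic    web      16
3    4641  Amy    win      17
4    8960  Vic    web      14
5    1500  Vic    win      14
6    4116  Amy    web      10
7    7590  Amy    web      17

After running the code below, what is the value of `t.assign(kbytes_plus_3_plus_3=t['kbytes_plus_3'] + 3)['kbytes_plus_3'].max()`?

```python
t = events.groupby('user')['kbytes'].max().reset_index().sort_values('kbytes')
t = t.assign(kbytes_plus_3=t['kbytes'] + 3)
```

group by user, max of kbytes:
user
Amy    7993
Vic    8960
Name: kbytes, dtype: int64
reset_index():
  user  kbytes
0  Amy    7993
1  Vic    8960
sort by kbytes:
  user  kbytes
0  Amy    7993
1  Vic    8960
add column kbytes_plus_3 = t['kbytes'] + 3:
  user  kbytes  kbytes_plus_3
0  Amy    7993           7996
1  Vic    8960           8963
add column kbytes_plus_3_plus_3 = t['kbytes_plus_3'] + 3:
  user  kbytes  kbytes_plus_3  kbytes_plus_3_plus_3
0  Amy    7993           7996                  7999
1  Vic    8960           8963                  8966
Hence 8963.

8963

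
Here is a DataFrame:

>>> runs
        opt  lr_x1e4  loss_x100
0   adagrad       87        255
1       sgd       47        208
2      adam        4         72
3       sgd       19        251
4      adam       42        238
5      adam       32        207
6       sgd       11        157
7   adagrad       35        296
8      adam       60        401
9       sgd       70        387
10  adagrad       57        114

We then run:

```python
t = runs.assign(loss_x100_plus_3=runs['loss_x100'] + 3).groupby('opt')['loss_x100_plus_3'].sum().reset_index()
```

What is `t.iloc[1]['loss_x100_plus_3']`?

add column loss_x100_plus_3 = runs['loss_x100'] + 3:
        opt  lr_x1e4  loss_x100  loss_x100_plus_3
0   adagrad       87        255               258
1       sgd       47        208               211
2      adam        4         72                75
3       sgd       19        251               254
4      adam       42        238               241
5      adam       32        207               210
6       sgd       11        157               160
7   adagrad       35        296               299
8      adam       60        401               404
9       sgd       70        387               390
10  adagrad       57        114               117
group by opt, sum of loss_x100_plus_3:
opt
adagrad     674
adam        930
sgd        1015
Name: loss_x100_plus_3, dtype: int64
reset_index():
       opt  loss_x100_plus_3
0  adagrad               674
1     adam               930
2      sgd              1015

930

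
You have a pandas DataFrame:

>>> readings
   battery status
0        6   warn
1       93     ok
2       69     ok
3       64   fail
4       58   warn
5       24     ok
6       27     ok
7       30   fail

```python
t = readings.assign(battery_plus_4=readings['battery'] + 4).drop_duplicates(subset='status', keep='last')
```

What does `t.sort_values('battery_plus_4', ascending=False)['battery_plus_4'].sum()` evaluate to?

127

add column battery_plus_4 = readings['battery'] + 4:
   battery status  battery_plus_4
0        6   warn              10
1       93     ok              97
2       69     ok              73
3       64   fail              68
4       58   warn              62
5       24     ok              28
6       27     ok              31
7       30   fail              34
drop duplicate status (keep=last):
   battery status  battery_plus_4
4       58   warn              62
6       27     ok              31
7       30   fail              34
sort by battery_plus_4 descending:
   battery status  battery_plus_4
4       58   warn              62
7       30   fail              34
6       27     ok              31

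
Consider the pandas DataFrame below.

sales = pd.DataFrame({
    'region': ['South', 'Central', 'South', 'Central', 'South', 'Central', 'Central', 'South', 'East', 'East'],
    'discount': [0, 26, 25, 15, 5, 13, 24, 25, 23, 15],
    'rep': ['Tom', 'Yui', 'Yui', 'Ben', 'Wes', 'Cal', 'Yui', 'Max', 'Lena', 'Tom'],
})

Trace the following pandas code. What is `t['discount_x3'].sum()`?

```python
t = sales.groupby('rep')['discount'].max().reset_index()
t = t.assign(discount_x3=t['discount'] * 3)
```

group by rep, max of discount:
rep
Ben     15
Cal     13
Lena    23
Max     25
Tom     15
Wes      5
Yui     26
Name: discount, dtype: int64
reset_index():
    rep  discount
0   Ben        15
1   Cal        13
2  Lena        23
3   Max        25
4   Tom        15
5   Wes         5
6   Yui        26
add column discount_x3 = t['discount'] * 3:
    rep  discount  discount_x3
0   Ben        15           45
1   Cal        13           39
2  Lena        23           69
3   Max        25           75
4   Tom        15           45
5   Wes         5           15
6   Yui        26           78
Taking the sum of column 'discount_x3' gives 366.

366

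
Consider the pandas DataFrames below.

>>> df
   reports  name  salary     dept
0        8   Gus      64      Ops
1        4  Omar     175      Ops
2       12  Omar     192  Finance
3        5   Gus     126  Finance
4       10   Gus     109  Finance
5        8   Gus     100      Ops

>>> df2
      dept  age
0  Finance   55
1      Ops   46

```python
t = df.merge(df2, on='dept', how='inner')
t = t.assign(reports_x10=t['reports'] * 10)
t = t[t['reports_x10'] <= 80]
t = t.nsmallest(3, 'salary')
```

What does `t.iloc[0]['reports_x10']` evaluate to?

80

merge on 'dept' (how='inner') → 6 rows:
   reports  name  salary     dept  age
0        8   Gus      64      Ops   46
1        4  Omar     175      Ops   46
2       12  Omar     192  Finance   55
3        5   Gus     126  Finance   55
4       10   Gus     109  Finance   55
5        8   Gus     100      Ops   46
add column reports_x10 = t['reports'] * 10:
   reports  name  salary     dept  age  reports_x10
0        8   Gus      64      Ops   46           80
1        4  Omar     175      Ops   46           40
2       12  Omar     192  Finance   55          120
3        5   Gus     126  Finance   55           50
4       10   Gus     109  Finance   55          100
5        8   Gus     100      Ops   46           80
filter rows where reports_x10 <= 80:
   reports  name  salary     dept  age  reports_x10
0        8   Gus      64      Ops   46           80
1        4  Omar     175      Ops   46           40
3        5   Gus     126  Finance   55           50
5        8   Gus     100      Ops   46           80
take 3 rows with smallest salary:
   reports name  salary     dept  age  reports_x10
0        8  Gus      64      Ops   46           80
5        8  Gus     100      Ops   46           80
3        5  Gus     126  Finance   55           50
Reading off the value at position 0, column 'reports_x10', we get 80.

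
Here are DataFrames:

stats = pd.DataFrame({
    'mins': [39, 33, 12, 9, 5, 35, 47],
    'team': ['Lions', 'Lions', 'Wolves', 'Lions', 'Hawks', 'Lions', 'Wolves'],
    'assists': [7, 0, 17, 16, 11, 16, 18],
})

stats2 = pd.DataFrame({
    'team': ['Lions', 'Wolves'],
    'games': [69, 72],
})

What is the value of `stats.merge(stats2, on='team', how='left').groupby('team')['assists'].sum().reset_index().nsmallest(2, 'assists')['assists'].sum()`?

46

merge on 'team' (how='left') → 7 rows:
   mins    team  assists  games
0    39   Lions        7   69.0
1    33   Lions        0   69.0
2    12  Wolves       17   72.0
3     9   Lions       16   69.0
4     5   Hawks       11    NaN
5    35   Lions       16   69.0
6    47  Wolves       18   72.0
group by team, sum of assists:
team
Hawks     11
Lions     39
Wolves    35
Name: assists, dtype: int64
reset_index():
     team  assists
0   Hawks       11
1   Lions       39
2  Wolves       35
take 2 rows with smallest assists:
     team  assists
0   Hawks       11
2  Wolves       35
Taking the sum of column 'assists' gives 46.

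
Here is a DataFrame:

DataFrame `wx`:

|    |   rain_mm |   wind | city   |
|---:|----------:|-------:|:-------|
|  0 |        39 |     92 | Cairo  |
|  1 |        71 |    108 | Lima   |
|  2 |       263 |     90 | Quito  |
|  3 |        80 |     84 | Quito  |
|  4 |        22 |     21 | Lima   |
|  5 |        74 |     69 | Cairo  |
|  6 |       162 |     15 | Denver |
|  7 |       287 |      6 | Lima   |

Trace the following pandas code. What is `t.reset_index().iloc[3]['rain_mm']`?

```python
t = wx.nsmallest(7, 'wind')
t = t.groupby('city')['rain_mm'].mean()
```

171.5

take 7 rows with smallest wind:
   rain_mm  wind    city
7      287     6    Lima
6      162    15  Denver
4       22    21    Lima
5       74    69   Cairo
3       80    84   Quito
2      263    90   Quito
0       39    92   Cairo
group by city, mean of rain_mm:
city
Cairo      56.5
Denver    162.0
Lima      154.5
Quito     171.5
Name: rain_mm, dtype: float64
reset_index():
     city  rain_mm
0   Cairo     56.5
1  Denver    162.0
2    Lima    154.5
3   Quito    171.5
Hence 171.5.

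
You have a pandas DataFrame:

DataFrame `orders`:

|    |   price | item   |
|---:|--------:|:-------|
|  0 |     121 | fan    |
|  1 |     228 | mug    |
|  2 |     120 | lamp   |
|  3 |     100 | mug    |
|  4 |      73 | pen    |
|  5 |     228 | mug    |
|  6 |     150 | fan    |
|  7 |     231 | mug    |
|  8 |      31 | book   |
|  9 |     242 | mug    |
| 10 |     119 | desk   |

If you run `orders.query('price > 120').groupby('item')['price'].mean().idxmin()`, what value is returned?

filter rows where price > 120:
   price item
0    121  fan
1    228  mug
5    228  mug
6    150  fan
7    231  mug
9    242  mug
group by item, mean of price:
item
fan    135.50
mug    232.25
Name: price, dtype: float64
Taking the label with the smallest value gives fan.

fan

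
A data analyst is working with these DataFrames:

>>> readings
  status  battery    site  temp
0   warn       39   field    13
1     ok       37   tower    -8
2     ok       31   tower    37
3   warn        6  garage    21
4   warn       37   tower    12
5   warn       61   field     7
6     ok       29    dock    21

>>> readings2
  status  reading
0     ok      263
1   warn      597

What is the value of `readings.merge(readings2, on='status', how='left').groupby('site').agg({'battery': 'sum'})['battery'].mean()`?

60.0

merge on 'status' (how='left') → 7 rows:
  status  battery    site  temp  reading
0   warn       39   field    13      597
1     ok       37   tower    -8      263
2     ok       31   tower    37      263
3   warn        6  garage    21      597
4   warn       37   tower    12      597
5   warn       61   field     7      597
6     ok       29    dock    21      263
group by site, sum of battery:
        battery
site           
dock         29
field       100
garage        6
tower       105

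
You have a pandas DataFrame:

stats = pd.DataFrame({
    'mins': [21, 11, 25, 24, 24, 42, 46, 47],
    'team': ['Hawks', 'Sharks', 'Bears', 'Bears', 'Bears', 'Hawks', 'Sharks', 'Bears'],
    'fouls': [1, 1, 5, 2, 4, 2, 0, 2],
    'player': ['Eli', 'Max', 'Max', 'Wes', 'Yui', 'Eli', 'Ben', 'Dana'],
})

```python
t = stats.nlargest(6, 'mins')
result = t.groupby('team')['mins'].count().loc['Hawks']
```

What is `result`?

take 6 rows with largest mins:
   mins    team  fouls player
7    47   Bears      2   Dana
6    46  Sharks      0    Ben
5    42   Hawks      2    Eli
2    25   Bears      5    Max
3    24   Bears      2    Wes
4    24   Bears      4    Yui
group by team, count of mins:
team
Bears     4
Hawks     1
Sharks    1
Name: mins, dtype: int64

1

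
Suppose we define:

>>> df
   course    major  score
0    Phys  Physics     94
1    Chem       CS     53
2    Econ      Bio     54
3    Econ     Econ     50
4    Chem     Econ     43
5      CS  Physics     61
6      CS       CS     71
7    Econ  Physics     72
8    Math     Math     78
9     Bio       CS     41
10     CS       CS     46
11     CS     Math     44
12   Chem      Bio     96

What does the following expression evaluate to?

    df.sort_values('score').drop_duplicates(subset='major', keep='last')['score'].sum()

sort by score:
   course    major  score
9     Bio       CS     41
4    Chem     Econ     43
11     CS     Math     44
10     CS       CS     46
3    Econ     Econ     50
1    Chem       CS     53
2    Econ      Bio     54
5      CS  Physics     61
6      CS       CS     71
7    Econ  Physics     72
8    Math     Math     78
0    Phys  Physics     94
12   Chem      Bio     96
drop duplicate major (keep=last):
   course    major  score
3    Econ     Econ     50
6      CS       CS     71
8    Math     Math     78
0    Phys  Physics     94
12   Chem      Bio     96
So sum() = 389.

389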